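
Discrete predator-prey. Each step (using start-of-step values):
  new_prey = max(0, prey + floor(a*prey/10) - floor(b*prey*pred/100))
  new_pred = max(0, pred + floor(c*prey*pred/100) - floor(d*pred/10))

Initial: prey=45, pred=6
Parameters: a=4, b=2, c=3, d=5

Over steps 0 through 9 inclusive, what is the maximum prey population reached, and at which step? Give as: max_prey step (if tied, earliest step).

Answer: 69 2

Derivation:
Step 1: prey: 45+18-5=58; pred: 6+8-3=11
Step 2: prey: 58+23-12=69; pred: 11+19-5=25
Step 3: prey: 69+27-34=62; pred: 25+51-12=64
Step 4: prey: 62+24-79=7; pred: 64+119-32=151
Step 5: prey: 7+2-21=0; pred: 151+31-75=107
Step 6: prey: 0+0-0=0; pred: 107+0-53=54
Step 7: prey: 0+0-0=0; pred: 54+0-27=27
Step 8: prey: 0+0-0=0; pred: 27+0-13=14
Step 9: prey: 0+0-0=0; pred: 14+0-7=7
Max prey = 69 at step 2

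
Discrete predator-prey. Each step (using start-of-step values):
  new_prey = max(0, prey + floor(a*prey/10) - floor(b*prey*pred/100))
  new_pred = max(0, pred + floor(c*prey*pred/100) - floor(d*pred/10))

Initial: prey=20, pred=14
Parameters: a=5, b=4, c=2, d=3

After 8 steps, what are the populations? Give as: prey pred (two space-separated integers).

Answer: 8 12

Derivation:
Step 1: prey: 20+10-11=19; pred: 14+5-4=15
Step 2: prey: 19+9-11=17; pred: 15+5-4=16
Step 3: prey: 17+8-10=15; pred: 16+5-4=17
Step 4: prey: 15+7-10=12; pred: 17+5-5=17
Step 5: prey: 12+6-8=10; pred: 17+4-5=16
Step 6: prey: 10+5-6=9; pred: 16+3-4=15
Step 7: prey: 9+4-5=8; pred: 15+2-4=13
Step 8: prey: 8+4-4=8; pred: 13+2-3=12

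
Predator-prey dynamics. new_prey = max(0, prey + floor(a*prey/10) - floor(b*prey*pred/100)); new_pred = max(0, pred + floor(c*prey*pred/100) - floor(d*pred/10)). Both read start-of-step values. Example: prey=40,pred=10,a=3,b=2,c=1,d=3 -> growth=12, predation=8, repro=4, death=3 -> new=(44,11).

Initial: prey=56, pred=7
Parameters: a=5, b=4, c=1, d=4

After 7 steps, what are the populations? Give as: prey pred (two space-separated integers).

Answer: 2 26

Derivation:
Step 1: prey: 56+28-15=69; pred: 7+3-2=8
Step 2: prey: 69+34-22=81; pred: 8+5-3=10
Step 3: prey: 81+40-32=89; pred: 10+8-4=14
Step 4: prey: 89+44-49=84; pred: 14+12-5=21
Step 5: prey: 84+42-70=56; pred: 21+17-8=30
Step 6: prey: 56+28-67=17; pred: 30+16-12=34
Step 7: prey: 17+8-23=2; pred: 34+5-13=26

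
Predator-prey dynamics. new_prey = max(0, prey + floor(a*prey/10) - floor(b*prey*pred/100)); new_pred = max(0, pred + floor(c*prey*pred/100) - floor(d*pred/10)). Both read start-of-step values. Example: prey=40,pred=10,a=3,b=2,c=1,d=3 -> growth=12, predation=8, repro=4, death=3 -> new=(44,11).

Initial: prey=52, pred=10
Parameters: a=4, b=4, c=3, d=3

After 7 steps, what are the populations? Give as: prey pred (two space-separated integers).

Answer: 0 19

Derivation:
Step 1: prey: 52+20-20=52; pred: 10+15-3=22
Step 2: prey: 52+20-45=27; pred: 22+34-6=50
Step 3: prey: 27+10-54=0; pred: 50+40-15=75
Step 4: prey: 0+0-0=0; pred: 75+0-22=53
Step 5: prey: 0+0-0=0; pred: 53+0-15=38
Step 6: prey: 0+0-0=0; pred: 38+0-11=27
Step 7: prey: 0+0-0=0; pred: 27+0-8=19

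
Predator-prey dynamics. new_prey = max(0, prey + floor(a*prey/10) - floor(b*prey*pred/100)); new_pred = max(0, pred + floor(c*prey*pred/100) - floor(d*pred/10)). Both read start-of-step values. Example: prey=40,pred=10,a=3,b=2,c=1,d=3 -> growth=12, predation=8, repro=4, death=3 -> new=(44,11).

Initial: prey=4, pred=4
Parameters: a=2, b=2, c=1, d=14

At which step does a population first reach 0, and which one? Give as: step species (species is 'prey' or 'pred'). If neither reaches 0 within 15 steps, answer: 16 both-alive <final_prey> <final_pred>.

Step 1: prey: 4+0-0=4; pred: 4+0-5=0
First extinction: pred at step 1

Answer: 1 pred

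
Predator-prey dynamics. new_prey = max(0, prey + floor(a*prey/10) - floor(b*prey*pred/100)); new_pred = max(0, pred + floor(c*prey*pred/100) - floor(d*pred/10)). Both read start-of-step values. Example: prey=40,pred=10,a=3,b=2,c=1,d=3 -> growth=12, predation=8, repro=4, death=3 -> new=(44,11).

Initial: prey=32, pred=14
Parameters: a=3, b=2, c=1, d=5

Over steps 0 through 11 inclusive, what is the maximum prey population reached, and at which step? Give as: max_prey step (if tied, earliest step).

Step 1: prey: 32+9-8=33; pred: 14+4-7=11
Step 2: prey: 33+9-7=35; pred: 11+3-5=9
Step 3: prey: 35+10-6=39; pred: 9+3-4=8
Step 4: prey: 39+11-6=44; pred: 8+3-4=7
Step 5: prey: 44+13-6=51; pred: 7+3-3=7
Step 6: prey: 51+15-7=59; pred: 7+3-3=7
Step 7: prey: 59+17-8=68; pred: 7+4-3=8
Step 8: prey: 68+20-10=78; pred: 8+5-4=9
Step 9: prey: 78+23-14=87; pred: 9+7-4=12
Step 10: prey: 87+26-20=93; pred: 12+10-6=16
Step 11: prey: 93+27-29=91; pred: 16+14-8=22
Max prey = 93 at step 10

Answer: 93 10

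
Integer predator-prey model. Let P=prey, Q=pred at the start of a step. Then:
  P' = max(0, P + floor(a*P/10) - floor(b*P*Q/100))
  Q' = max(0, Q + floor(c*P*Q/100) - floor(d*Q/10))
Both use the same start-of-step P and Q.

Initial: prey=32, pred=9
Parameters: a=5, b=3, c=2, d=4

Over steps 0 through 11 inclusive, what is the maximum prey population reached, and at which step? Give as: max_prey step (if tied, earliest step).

Step 1: prey: 32+16-8=40; pred: 9+5-3=11
Step 2: prey: 40+20-13=47; pred: 11+8-4=15
Step 3: prey: 47+23-21=49; pred: 15+14-6=23
Step 4: prey: 49+24-33=40; pred: 23+22-9=36
Step 5: prey: 40+20-43=17; pred: 36+28-14=50
Step 6: prey: 17+8-25=0; pred: 50+17-20=47
Step 7: prey: 0+0-0=0; pred: 47+0-18=29
Step 8: prey: 0+0-0=0; pred: 29+0-11=18
Step 9: prey: 0+0-0=0; pred: 18+0-7=11
Step 10: prey: 0+0-0=0; pred: 11+0-4=7
Step 11: prey: 0+0-0=0; pred: 7+0-2=5
Max prey = 49 at step 3

Answer: 49 3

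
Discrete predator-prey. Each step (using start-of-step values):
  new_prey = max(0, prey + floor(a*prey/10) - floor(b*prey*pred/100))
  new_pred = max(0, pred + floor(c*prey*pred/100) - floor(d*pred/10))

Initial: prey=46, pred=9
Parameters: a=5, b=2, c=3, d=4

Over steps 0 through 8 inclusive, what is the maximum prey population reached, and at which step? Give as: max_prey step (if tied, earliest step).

Answer: 70 2

Derivation:
Step 1: prey: 46+23-8=61; pred: 9+12-3=18
Step 2: prey: 61+30-21=70; pred: 18+32-7=43
Step 3: prey: 70+35-60=45; pred: 43+90-17=116
Step 4: prey: 45+22-104=0; pred: 116+156-46=226
Step 5: prey: 0+0-0=0; pred: 226+0-90=136
Step 6: prey: 0+0-0=0; pred: 136+0-54=82
Step 7: prey: 0+0-0=0; pred: 82+0-32=50
Step 8: prey: 0+0-0=0; pred: 50+0-20=30
Max prey = 70 at step 2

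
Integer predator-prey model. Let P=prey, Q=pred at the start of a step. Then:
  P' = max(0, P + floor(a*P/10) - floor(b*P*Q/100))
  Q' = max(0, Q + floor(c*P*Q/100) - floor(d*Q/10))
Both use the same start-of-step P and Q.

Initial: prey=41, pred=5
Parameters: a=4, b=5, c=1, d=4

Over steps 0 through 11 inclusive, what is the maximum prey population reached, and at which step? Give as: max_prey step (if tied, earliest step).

Answer: 78 5

Derivation:
Step 1: prey: 41+16-10=47; pred: 5+2-2=5
Step 2: prey: 47+18-11=54; pred: 5+2-2=5
Step 3: prey: 54+21-13=62; pred: 5+2-2=5
Step 4: prey: 62+24-15=71; pred: 5+3-2=6
Step 5: prey: 71+28-21=78; pred: 6+4-2=8
Step 6: prey: 78+31-31=78; pred: 8+6-3=11
Step 7: prey: 78+31-42=67; pred: 11+8-4=15
Step 8: prey: 67+26-50=43; pred: 15+10-6=19
Step 9: prey: 43+17-40=20; pred: 19+8-7=20
Step 10: prey: 20+8-20=8; pred: 20+4-8=16
Step 11: prey: 8+3-6=5; pred: 16+1-6=11
Max prey = 78 at step 5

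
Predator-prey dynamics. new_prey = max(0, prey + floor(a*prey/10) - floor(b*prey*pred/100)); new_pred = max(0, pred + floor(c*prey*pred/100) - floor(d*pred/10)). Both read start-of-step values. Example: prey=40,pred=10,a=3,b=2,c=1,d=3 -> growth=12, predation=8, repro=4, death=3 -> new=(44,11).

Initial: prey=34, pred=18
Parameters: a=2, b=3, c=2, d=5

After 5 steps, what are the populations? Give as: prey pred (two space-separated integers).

Answer: 6 6

Derivation:
Step 1: prey: 34+6-18=22; pred: 18+12-9=21
Step 2: prey: 22+4-13=13; pred: 21+9-10=20
Step 3: prey: 13+2-7=8; pred: 20+5-10=15
Step 4: prey: 8+1-3=6; pred: 15+2-7=10
Step 5: prey: 6+1-1=6; pred: 10+1-5=6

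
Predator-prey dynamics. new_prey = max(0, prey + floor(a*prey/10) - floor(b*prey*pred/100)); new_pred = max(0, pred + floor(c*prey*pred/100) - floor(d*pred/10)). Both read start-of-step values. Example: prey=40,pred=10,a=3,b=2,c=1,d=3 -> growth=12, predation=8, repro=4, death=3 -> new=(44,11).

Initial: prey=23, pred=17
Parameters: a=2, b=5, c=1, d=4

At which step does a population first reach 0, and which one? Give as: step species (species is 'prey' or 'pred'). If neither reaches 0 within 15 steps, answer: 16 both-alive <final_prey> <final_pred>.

Answer: 16 both-alive 2 2

Derivation:
Step 1: prey: 23+4-19=8; pred: 17+3-6=14
Step 2: prey: 8+1-5=4; pred: 14+1-5=10
Step 3: prey: 4+0-2=2; pred: 10+0-4=6
Step 4: prey: 2+0-0=2; pred: 6+0-2=4
Step 5: prey: 2+0-0=2; pred: 4+0-1=3
Step 6: prey: 2+0-0=2; pred: 3+0-1=2
Step 7: prey: 2+0-0=2; pred: 2+0-0=2
Steps 8-15: state stable at prey=2, pred=2 (no change)
No extinction within 15 steps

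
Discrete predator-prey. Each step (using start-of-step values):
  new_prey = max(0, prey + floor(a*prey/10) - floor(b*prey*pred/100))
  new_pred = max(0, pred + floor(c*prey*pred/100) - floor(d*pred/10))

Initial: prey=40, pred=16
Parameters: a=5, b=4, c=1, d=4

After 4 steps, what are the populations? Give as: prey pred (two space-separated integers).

Answer: 26 11

Derivation:
Step 1: prey: 40+20-25=35; pred: 16+6-6=16
Step 2: prey: 35+17-22=30; pred: 16+5-6=15
Step 3: prey: 30+15-18=27; pred: 15+4-6=13
Step 4: prey: 27+13-14=26; pred: 13+3-5=11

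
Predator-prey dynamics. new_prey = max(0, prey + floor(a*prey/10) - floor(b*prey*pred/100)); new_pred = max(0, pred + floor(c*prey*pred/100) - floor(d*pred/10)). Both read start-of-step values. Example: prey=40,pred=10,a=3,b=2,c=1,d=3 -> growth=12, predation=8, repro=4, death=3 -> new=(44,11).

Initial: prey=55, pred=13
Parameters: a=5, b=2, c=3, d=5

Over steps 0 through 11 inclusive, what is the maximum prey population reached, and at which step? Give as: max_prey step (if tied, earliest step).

Answer: 68 1

Derivation:
Step 1: prey: 55+27-14=68; pred: 13+21-6=28
Step 2: prey: 68+34-38=64; pred: 28+57-14=71
Step 3: prey: 64+32-90=6; pred: 71+136-35=172
Step 4: prey: 6+3-20=0; pred: 172+30-86=116
Step 5: prey: 0+0-0=0; pred: 116+0-58=58
Step 6: prey: 0+0-0=0; pred: 58+0-29=29
Step 7: prey: 0+0-0=0; pred: 29+0-14=15
Step 8: prey: 0+0-0=0; pred: 15+0-7=8
Step 9: prey: 0+0-0=0; pred: 8+0-4=4
Step 10: prey: 0+0-0=0; pred: 4+0-2=2
Step 11: prey: 0+0-0=0; pred: 2+0-1=1
Max prey = 68 at step 1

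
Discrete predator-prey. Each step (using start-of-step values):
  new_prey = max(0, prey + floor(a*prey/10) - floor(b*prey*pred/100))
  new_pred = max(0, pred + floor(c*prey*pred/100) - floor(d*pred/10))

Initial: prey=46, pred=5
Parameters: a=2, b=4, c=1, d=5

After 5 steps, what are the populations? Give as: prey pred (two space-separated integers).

Answer: 46 5

Derivation:
Step 1: prey: 46+9-9=46; pred: 5+2-2=5
Step 2: prey: 46+9-9=46; pred: 5+2-2=5
Step 3: prey: 46+9-9=46; pred: 5+2-2=5
Step 4: prey: 46+9-9=46; pred: 5+2-2=5
Step 5: prey: 46+9-9=46; pred: 5+2-2=5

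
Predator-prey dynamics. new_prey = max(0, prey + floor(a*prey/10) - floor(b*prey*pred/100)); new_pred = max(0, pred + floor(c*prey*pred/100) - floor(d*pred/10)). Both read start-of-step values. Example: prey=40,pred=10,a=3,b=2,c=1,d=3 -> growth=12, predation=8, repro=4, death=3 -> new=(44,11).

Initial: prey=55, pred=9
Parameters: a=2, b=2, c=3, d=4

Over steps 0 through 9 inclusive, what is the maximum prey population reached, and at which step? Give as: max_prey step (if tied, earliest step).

Answer: 57 1

Derivation:
Step 1: prey: 55+11-9=57; pred: 9+14-3=20
Step 2: prey: 57+11-22=46; pred: 20+34-8=46
Step 3: prey: 46+9-42=13; pred: 46+63-18=91
Step 4: prey: 13+2-23=0; pred: 91+35-36=90
Step 5: prey: 0+0-0=0; pred: 90+0-36=54
Step 6: prey: 0+0-0=0; pred: 54+0-21=33
Step 7: prey: 0+0-0=0; pred: 33+0-13=20
Step 8: prey: 0+0-0=0; pred: 20+0-8=12
Step 9: prey: 0+0-0=0; pred: 12+0-4=8
Max prey = 57 at step 1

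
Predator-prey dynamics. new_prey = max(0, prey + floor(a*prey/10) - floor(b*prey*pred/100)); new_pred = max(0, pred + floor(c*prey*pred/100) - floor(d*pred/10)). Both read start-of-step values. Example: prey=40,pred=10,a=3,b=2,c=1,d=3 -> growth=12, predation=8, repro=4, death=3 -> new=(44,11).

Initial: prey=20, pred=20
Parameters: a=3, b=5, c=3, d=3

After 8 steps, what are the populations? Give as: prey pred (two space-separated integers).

Answer: 0 4

Derivation:
Step 1: prey: 20+6-20=6; pred: 20+12-6=26
Step 2: prey: 6+1-7=0; pred: 26+4-7=23
Step 3: prey: 0+0-0=0; pred: 23+0-6=17
Step 4: prey: 0+0-0=0; pred: 17+0-5=12
Step 5: prey: 0+0-0=0; pred: 12+0-3=9
Step 6: prey: 0+0-0=0; pred: 9+0-2=7
Step 7: prey: 0+0-0=0; pred: 7+0-2=5
Step 8: prey: 0+0-0=0; pred: 5+0-1=4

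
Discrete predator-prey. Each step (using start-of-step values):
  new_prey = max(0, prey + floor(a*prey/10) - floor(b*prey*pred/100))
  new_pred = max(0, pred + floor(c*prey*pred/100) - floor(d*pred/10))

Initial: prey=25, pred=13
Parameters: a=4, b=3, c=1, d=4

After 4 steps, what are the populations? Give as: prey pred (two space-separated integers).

Step 1: prey: 25+10-9=26; pred: 13+3-5=11
Step 2: prey: 26+10-8=28; pred: 11+2-4=9
Step 3: prey: 28+11-7=32; pred: 9+2-3=8
Step 4: prey: 32+12-7=37; pred: 8+2-3=7

Answer: 37 7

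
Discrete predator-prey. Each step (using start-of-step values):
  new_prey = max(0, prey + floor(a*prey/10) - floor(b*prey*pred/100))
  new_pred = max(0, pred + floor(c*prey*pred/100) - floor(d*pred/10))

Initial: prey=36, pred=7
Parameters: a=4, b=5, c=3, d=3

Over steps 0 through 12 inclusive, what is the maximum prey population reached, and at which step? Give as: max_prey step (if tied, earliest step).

Answer: 38 1

Derivation:
Step 1: prey: 36+14-12=38; pred: 7+7-2=12
Step 2: prey: 38+15-22=31; pred: 12+13-3=22
Step 3: prey: 31+12-34=9; pred: 22+20-6=36
Step 4: prey: 9+3-16=0; pred: 36+9-10=35
Step 5: prey: 0+0-0=0; pred: 35+0-10=25
Step 6: prey: 0+0-0=0; pred: 25+0-7=18
Step 7: prey: 0+0-0=0; pred: 18+0-5=13
Step 8: prey: 0+0-0=0; pred: 13+0-3=10
Step 9: prey: 0+0-0=0; pred: 10+0-3=7
Step 10: prey: 0+0-0=0; pred: 7+0-2=5
Step 11: prey: 0+0-0=0; pred: 5+0-1=4
Step 12: prey: 0+0-0=0; pred: 4+0-1=3
Max prey = 38 at step 1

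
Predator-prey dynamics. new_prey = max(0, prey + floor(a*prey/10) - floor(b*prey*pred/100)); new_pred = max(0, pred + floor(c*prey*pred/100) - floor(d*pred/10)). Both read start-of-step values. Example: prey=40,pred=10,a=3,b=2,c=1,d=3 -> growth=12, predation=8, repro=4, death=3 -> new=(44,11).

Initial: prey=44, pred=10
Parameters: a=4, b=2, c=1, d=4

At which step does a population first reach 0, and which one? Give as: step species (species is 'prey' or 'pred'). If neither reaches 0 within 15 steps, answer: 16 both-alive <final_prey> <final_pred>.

Answer: 16 both-alive 7 3

Derivation:
Step 1: prey: 44+17-8=53; pred: 10+4-4=10
Step 2: prey: 53+21-10=64; pred: 10+5-4=11
Step 3: prey: 64+25-14=75; pred: 11+7-4=14
Step 4: prey: 75+30-21=84; pred: 14+10-5=19
Step 5: prey: 84+33-31=86; pred: 19+15-7=27
Step 6: prey: 86+34-46=74; pred: 27+23-10=40
Step 7: prey: 74+29-59=44; pred: 40+29-16=53
Step 8: prey: 44+17-46=15; pred: 53+23-21=55
Step 9: prey: 15+6-16=5; pred: 55+8-22=41
Step 10: prey: 5+2-4=3; pred: 41+2-16=27
Step 11: prey: 3+1-1=3; pred: 27+0-10=17
Step 12: prey: 3+1-1=3; pred: 17+0-6=11
Step 13: prey: 3+1-0=4; pred: 11+0-4=7
Step 14: prey: 4+1-0=5; pred: 7+0-2=5
Step 15: prey: 5+2-0=7; pred: 5+0-2=3
No extinction within 15 steps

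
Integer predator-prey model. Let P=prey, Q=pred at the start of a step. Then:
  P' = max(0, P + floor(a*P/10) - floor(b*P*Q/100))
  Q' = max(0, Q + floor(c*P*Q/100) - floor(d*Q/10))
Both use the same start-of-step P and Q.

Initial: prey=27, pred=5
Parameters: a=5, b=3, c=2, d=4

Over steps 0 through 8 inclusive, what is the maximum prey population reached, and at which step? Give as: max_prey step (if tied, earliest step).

Step 1: prey: 27+13-4=36; pred: 5+2-2=5
Step 2: prey: 36+18-5=49; pred: 5+3-2=6
Step 3: prey: 49+24-8=65; pred: 6+5-2=9
Step 4: prey: 65+32-17=80; pred: 9+11-3=17
Step 5: prey: 80+40-40=80; pred: 17+27-6=38
Step 6: prey: 80+40-91=29; pred: 38+60-15=83
Step 7: prey: 29+14-72=0; pred: 83+48-33=98
Step 8: prey: 0+0-0=0; pred: 98+0-39=59
Max prey = 80 at step 4

Answer: 80 4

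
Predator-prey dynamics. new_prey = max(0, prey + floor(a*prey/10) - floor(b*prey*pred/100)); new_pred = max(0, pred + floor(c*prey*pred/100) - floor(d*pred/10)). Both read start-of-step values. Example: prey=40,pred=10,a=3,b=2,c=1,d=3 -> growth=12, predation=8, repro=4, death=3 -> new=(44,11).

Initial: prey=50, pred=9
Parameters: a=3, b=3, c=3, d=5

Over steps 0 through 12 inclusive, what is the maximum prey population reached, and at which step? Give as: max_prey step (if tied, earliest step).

Answer: 52 1

Derivation:
Step 1: prey: 50+15-13=52; pred: 9+13-4=18
Step 2: prey: 52+15-28=39; pred: 18+28-9=37
Step 3: prey: 39+11-43=7; pred: 37+43-18=62
Step 4: prey: 7+2-13=0; pred: 62+13-31=44
Step 5: prey: 0+0-0=0; pred: 44+0-22=22
Step 6: prey: 0+0-0=0; pred: 22+0-11=11
Step 7: prey: 0+0-0=0; pred: 11+0-5=6
Step 8: prey: 0+0-0=0; pred: 6+0-3=3
Step 9: prey: 0+0-0=0; pred: 3+0-1=2
Step 10: prey: 0+0-0=0; pred: 2+0-1=1
Step 11: prey: 0+0-0=0; pred: 1+0-0=1
Step 12: prey: 0+0-0=0; pred: 1+0-0=1
Max prey = 52 at step 1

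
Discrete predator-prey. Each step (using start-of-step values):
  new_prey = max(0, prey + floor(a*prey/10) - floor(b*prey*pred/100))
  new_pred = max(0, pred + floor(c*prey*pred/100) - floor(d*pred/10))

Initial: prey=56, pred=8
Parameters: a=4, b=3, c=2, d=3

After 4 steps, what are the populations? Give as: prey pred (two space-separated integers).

Answer: 0 78

Derivation:
Step 1: prey: 56+22-13=65; pred: 8+8-2=14
Step 2: prey: 65+26-27=64; pred: 14+18-4=28
Step 3: prey: 64+25-53=36; pred: 28+35-8=55
Step 4: prey: 36+14-59=0; pred: 55+39-16=78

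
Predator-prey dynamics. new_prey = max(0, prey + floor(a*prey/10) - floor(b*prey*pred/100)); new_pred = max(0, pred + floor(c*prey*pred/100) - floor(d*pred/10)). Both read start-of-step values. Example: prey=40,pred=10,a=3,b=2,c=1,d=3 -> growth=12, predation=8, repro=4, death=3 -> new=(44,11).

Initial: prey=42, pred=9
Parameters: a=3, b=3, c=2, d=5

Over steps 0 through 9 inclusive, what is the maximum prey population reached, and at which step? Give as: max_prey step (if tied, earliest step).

Step 1: prey: 42+12-11=43; pred: 9+7-4=12
Step 2: prey: 43+12-15=40; pred: 12+10-6=16
Step 3: prey: 40+12-19=33; pred: 16+12-8=20
Step 4: prey: 33+9-19=23; pred: 20+13-10=23
Step 5: prey: 23+6-15=14; pred: 23+10-11=22
Step 6: prey: 14+4-9=9; pred: 22+6-11=17
Step 7: prey: 9+2-4=7; pred: 17+3-8=12
Step 8: prey: 7+2-2=7; pred: 12+1-6=7
Step 9: prey: 7+2-1=8; pred: 7+0-3=4
Max prey = 43 at step 1

Answer: 43 1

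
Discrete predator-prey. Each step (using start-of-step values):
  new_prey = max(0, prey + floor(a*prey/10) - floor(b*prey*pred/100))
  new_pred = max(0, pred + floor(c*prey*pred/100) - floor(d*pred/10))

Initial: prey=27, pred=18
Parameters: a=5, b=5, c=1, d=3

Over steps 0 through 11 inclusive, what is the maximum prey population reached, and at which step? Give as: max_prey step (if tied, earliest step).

Answer: 49 11

Derivation:
Step 1: prey: 27+13-24=16; pred: 18+4-5=17
Step 2: prey: 16+8-13=11; pred: 17+2-5=14
Step 3: prey: 11+5-7=9; pred: 14+1-4=11
Step 4: prey: 9+4-4=9; pred: 11+0-3=8
Step 5: prey: 9+4-3=10; pred: 8+0-2=6
Step 6: prey: 10+5-3=12; pred: 6+0-1=5
Step 7: prey: 12+6-3=15; pred: 5+0-1=4
Step 8: prey: 15+7-3=19; pred: 4+0-1=3
Step 9: prey: 19+9-2=26; pred: 3+0-0=3
Step 10: prey: 26+13-3=36; pred: 3+0-0=3
Step 11: prey: 36+18-5=49; pred: 3+1-0=4
Max prey = 49 at step 11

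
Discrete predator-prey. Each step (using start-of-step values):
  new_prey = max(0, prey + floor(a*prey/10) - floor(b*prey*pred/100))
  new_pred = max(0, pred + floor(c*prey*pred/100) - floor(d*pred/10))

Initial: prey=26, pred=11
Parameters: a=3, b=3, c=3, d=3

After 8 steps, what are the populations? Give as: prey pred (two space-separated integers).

Step 1: prey: 26+7-8=25; pred: 11+8-3=16
Step 2: prey: 25+7-12=20; pred: 16+12-4=24
Step 3: prey: 20+6-14=12; pred: 24+14-7=31
Step 4: prey: 12+3-11=4; pred: 31+11-9=33
Step 5: prey: 4+1-3=2; pred: 33+3-9=27
Step 6: prey: 2+0-1=1; pred: 27+1-8=20
Step 7: prey: 1+0-0=1; pred: 20+0-6=14
Step 8: prey: 1+0-0=1; pred: 14+0-4=10

Answer: 1 10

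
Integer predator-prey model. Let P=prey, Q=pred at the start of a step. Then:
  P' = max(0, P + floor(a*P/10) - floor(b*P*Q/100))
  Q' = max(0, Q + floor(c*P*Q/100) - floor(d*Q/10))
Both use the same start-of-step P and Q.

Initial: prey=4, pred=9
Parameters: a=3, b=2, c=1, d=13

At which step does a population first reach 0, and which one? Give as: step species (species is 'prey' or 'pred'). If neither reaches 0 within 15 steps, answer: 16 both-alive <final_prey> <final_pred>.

Answer: 1 pred

Derivation:
Step 1: prey: 4+1-0=5; pred: 9+0-11=0
First extinction: pred at step 1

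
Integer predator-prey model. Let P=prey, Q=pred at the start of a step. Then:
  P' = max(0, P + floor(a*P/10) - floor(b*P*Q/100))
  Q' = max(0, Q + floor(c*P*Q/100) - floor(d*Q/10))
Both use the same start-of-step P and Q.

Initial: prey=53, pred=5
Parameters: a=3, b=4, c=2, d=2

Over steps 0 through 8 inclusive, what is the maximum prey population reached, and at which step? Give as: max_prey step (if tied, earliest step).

Step 1: prey: 53+15-10=58; pred: 5+5-1=9
Step 2: prey: 58+17-20=55; pred: 9+10-1=18
Step 3: prey: 55+16-39=32; pred: 18+19-3=34
Step 4: prey: 32+9-43=0; pred: 34+21-6=49
Step 5: prey: 0+0-0=0; pred: 49+0-9=40
Step 6: prey: 0+0-0=0; pred: 40+0-8=32
Step 7: prey: 0+0-0=0; pred: 32+0-6=26
Step 8: prey: 0+0-0=0; pred: 26+0-5=21
Max prey = 58 at step 1

Answer: 58 1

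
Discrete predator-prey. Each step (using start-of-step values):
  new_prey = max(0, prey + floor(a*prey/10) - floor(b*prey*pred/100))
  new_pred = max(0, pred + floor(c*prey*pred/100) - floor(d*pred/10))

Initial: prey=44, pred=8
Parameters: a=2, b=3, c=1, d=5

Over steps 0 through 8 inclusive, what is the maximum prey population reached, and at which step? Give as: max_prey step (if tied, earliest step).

Step 1: prey: 44+8-10=42; pred: 8+3-4=7
Step 2: prey: 42+8-8=42; pred: 7+2-3=6
Step 3: prey: 42+8-7=43; pred: 6+2-3=5
Step 4: prey: 43+8-6=45; pred: 5+2-2=5
Step 5: prey: 45+9-6=48; pred: 5+2-2=5
Step 6: prey: 48+9-7=50; pred: 5+2-2=5
Step 7: prey: 50+10-7=53; pred: 5+2-2=5
Step 8: prey: 53+10-7=56; pred: 5+2-2=5
Max prey = 56 at step 8

Answer: 56 8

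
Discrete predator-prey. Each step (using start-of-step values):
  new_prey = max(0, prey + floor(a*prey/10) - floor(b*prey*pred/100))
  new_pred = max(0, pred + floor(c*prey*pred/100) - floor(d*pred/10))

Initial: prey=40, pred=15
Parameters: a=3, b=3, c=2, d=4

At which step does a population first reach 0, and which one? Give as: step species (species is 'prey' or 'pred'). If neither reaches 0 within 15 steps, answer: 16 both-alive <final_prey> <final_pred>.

Answer: 16 both-alive 2 2

Derivation:
Step 1: prey: 40+12-18=34; pred: 15+12-6=21
Step 2: prey: 34+10-21=23; pred: 21+14-8=27
Step 3: prey: 23+6-18=11; pred: 27+12-10=29
Step 4: prey: 11+3-9=5; pred: 29+6-11=24
Step 5: prey: 5+1-3=3; pred: 24+2-9=17
Step 6: prey: 3+0-1=2; pred: 17+1-6=12
Step 7: prey: 2+0-0=2; pred: 12+0-4=8
Step 8: prey: 2+0-0=2; pred: 8+0-3=5
Step 9: prey: 2+0-0=2; pred: 5+0-2=3
Step 10: prey: 2+0-0=2; pred: 3+0-1=2
Step 11: prey: 2+0-0=2; pred: 2+0-0=2
Steps 12-15: state stable at prey=2, pred=2 (no change)
No extinction within 15 steps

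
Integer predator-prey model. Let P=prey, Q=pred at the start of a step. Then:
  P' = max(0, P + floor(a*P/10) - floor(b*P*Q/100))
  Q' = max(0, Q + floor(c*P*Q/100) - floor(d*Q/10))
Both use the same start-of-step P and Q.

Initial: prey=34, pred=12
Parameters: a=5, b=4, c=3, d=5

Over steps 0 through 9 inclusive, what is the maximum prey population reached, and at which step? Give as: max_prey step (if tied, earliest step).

Step 1: prey: 34+17-16=35; pred: 12+12-6=18
Step 2: prey: 35+17-25=27; pred: 18+18-9=27
Step 3: prey: 27+13-29=11; pred: 27+21-13=35
Step 4: prey: 11+5-15=1; pred: 35+11-17=29
Step 5: prey: 1+0-1=0; pred: 29+0-14=15
Step 6: prey: 0+0-0=0; pred: 15+0-7=8
Step 7: prey: 0+0-0=0; pred: 8+0-4=4
Step 8: prey: 0+0-0=0; pred: 4+0-2=2
Step 9: prey: 0+0-0=0; pred: 2+0-1=1
Max prey = 35 at step 1

Answer: 35 1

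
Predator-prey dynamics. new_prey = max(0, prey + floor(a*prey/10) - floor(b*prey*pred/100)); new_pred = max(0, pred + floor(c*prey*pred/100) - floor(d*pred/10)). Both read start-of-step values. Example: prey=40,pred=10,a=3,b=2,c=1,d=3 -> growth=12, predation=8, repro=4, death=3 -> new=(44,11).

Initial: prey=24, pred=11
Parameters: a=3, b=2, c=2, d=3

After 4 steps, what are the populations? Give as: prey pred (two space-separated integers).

Step 1: prey: 24+7-5=26; pred: 11+5-3=13
Step 2: prey: 26+7-6=27; pred: 13+6-3=16
Step 3: prey: 27+8-8=27; pred: 16+8-4=20
Step 4: prey: 27+8-10=25; pred: 20+10-6=24

Answer: 25 24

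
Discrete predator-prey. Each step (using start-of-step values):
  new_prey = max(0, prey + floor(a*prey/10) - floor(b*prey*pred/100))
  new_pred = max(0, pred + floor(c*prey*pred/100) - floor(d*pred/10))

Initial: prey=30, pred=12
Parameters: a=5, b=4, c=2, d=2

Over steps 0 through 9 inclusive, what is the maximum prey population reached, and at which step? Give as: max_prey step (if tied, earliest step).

Step 1: prey: 30+15-14=31; pred: 12+7-2=17
Step 2: prey: 31+15-21=25; pred: 17+10-3=24
Step 3: prey: 25+12-24=13; pred: 24+12-4=32
Step 4: prey: 13+6-16=3; pred: 32+8-6=34
Step 5: prey: 3+1-4=0; pred: 34+2-6=30
Step 6: prey: 0+0-0=0; pred: 30+0-6=24
Step 7: prey: 0+0-0=0; pred: 24+0-4=20
Step 8: prey: 0+0-0=0; pred: 20+0-4=16
Step 9: prey: 0+0-0=0; pred: 16+0-3=13
Max prey = 31 at step 1

Answer: 31 1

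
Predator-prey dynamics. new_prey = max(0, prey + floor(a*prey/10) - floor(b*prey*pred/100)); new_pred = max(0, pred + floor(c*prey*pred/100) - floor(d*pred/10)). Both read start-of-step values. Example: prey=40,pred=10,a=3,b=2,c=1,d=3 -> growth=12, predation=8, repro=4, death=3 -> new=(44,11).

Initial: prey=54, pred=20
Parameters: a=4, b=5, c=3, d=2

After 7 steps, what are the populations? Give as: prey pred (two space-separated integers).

Step 1: prey: 54+21-54=21; pred: 20+32-4=48
Step 2: prey: 21+8-50=0; pred: 48+30-9=69
Step 3: prey: 0+0-0=0; pred: 69+0-13=56
Step 4: prey: 0+0-0=0; pred: 56+0-11=45
Step 5: prey: 0+0-0=0; pred: 45+0-9=36
Step 6: prey: 0+0-0=0; pred: 36+0-7=29
Step 7: prey: 0+0-0=0; pred: 29+0-5=24

Answer: 0 24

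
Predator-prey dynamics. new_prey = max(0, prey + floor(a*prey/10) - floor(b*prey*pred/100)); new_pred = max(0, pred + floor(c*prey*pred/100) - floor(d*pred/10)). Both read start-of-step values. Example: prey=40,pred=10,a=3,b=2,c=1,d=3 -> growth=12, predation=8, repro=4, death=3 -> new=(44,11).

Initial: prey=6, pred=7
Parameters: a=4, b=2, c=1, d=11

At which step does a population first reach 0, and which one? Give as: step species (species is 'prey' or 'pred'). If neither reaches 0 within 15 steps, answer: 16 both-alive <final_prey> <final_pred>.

Answer: 1 pred

Derivation:
Step 1: prey: 6+2-0=8; pred: 7+0-7=0
First extinction: pred at step 1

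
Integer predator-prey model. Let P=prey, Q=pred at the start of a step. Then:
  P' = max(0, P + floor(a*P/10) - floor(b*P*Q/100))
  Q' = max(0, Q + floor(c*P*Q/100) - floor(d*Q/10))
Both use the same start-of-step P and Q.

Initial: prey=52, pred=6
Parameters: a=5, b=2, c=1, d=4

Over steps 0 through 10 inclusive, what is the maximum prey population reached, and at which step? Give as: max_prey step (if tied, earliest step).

Step 1: prey: 52+26-6=72; pred: 6+3-2=7
Step 2: prey: 72+36-10=98; pred: 7+5-2=10
Step 3: prey: 98+49-19=128; pred: 10+9-4=15
Step 4: prey: 128+64-38=154; pred: 15+19-6=28
Step 5: prey: 154+77-86=145; pred: 28+43-11=60
Step 6: prey: 145+72-174=43; pred: 60+87-24=123
Step 7: prey: 43+21-105=0; pred: 123+52-49=126
Step 8: prey: 0+0-0=0; pred: 126+0-50=76
Step 9: prey: 0+0-0=0; pred: 76+0-30=46
Step 10: prey: 0+0-0=0; pred: 46+0-18=28
Max prey = 154 at step 4

Answer: 154 4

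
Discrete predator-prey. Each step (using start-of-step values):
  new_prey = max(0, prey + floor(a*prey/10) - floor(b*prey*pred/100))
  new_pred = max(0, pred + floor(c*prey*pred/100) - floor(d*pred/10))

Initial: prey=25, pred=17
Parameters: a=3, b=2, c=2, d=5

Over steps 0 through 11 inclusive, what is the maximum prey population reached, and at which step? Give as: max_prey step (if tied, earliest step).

Answer: 30 11

Derivation:
Step 1: prey: 25+7-8=24; pred: 17+8-8=17
Step 2: prey: 24+7-8=23; pred: 17+8-8=17
Step 3: prey: 23+6-7=22; pred: 17+7-8=16
Step 4: prey: 22+6-7=21; pred: 16+7-8=15
Step 5: prey: 21+6-6=21; pred: 15+6-7=14
Step 6: prey: 21+6-5=22; pred: 14+5-7=12
Step 7: prey: 22+6-5=23; pred: 12+5-6=11
Step 8: prey: 23+6-5=24; pred: 11+5-5=11
Step 9: prey: 24+7-5=26; pred: 11+5-5=11
Step 10: prey: 26+7-5=28; pred: 11+5-5=11
Step 11: prey: 28+8-6=30; pred: 11+6-5=12
Max prey = 30 at step 11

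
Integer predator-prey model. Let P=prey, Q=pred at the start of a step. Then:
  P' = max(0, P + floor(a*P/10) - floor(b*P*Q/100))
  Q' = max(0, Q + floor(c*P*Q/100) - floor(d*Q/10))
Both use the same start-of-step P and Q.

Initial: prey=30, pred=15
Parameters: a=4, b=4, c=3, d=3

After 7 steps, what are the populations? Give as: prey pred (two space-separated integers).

Step 1: prey: 30+12-18=24; pred: 15+13-4=24
Step 2: prey: 24+9-23=10; pred: 24+17-7=34
Step 3: prey: 10+4-13=1; pred: 34+10-10=34
Step 4: prey: 1+0-1=0; pred: 34+1-10=25
Step 5: prey: 0+0-0=0; pred: 25+0-7=18
Step 6: prey: 0+0-0=0; pred: 18+0-5=13
Step 7: prey: 0+0-0=0; pred: 13+0-3=10

Answer: 0 10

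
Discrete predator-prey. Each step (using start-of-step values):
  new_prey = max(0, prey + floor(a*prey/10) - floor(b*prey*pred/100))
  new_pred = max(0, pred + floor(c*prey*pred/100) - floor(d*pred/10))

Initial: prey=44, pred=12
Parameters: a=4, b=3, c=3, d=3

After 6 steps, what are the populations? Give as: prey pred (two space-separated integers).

Answer: 0 28

Derivation:
Step 1: prey: 44+17-15=46; pred: 12+15-3=24
Step 2: prey: 46+18-33=31; pred: 24+33-7=50
Step 3: prey: 31+12-46=0; pred: 50+46-15=81
Step 4: prey: 0+0-0=0; pred: 81+0-24=57
Step 5: prey: 0+0-0=0; pred: 57+0-17=40
Step 6: prey: 0+0-0=0; pred: 40+0-12=28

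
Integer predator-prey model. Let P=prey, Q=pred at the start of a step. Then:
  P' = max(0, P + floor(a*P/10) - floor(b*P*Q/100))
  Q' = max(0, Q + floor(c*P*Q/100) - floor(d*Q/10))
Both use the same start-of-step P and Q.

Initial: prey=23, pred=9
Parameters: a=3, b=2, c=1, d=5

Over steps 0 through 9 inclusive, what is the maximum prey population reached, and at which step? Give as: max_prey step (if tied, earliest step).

Answer: 123 9

Derivation:
Step 1: prey: 23+6-4=25; pred: 9+2-4=7
Step 2: prey: 25+7-3=29; pred: 7+1-3=5
Step 3: prey: 29+8-2=35; pred: 5+1-2=4
Step 4: prey: 35+10-2=43; pred: 4+1-2=3
Step 5: prey: 43+12-2=53; pred: 3+1-1=3
Step 6: prey: 53+15-3=65; pred: 3+1-1=3
Step 7: prey: 65+19-3=81; pred: 3+1-1=3
Step 8: prey: 81+24-4=101; pred: 3+2-1=4
Step 9: prey: 101+30-8=123; pred: 4+4-2=6
Max prey = 123 at step 9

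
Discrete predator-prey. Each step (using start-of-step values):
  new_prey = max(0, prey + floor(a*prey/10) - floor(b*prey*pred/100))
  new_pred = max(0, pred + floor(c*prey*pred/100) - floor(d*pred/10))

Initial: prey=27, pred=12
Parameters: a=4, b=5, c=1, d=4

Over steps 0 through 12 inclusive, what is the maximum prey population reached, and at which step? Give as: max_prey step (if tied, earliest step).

Answer: 98 12

Derivation:
Step 1: prey: 27+10-16=21; pred: 12+3-4=11
Step 2: prey: 21+8-11=18; pred: 11+2-4=9
Step 3: prey: 18+7-8=17; pred: 9+1-3=7
Step 4: prey: 17+6-5=18; pred: 7+1-2=6
Step 5: prey: 18+7-5=20; pred: 6+1-2=5
Step 6: prey: 20+8-5=23; pred: 5+1-2=4
Step 7: prey: 23+9-4=28; pred: 4+0-1=3
Step 8: prey: 28+11-4=35; pred: 3+0-1=2
Step 9: prey: 35+14-3=46; pred: 2+0-0=2
Step 10: prey: 46+18-4=60; pred: 2+0-0=2
Step 11: prey: 60+24-6=78; pred: 2+1-0=3
Step 12: prey: 78+31-11=98; pred: 3+2-1=4
Max prey = 98 at step 12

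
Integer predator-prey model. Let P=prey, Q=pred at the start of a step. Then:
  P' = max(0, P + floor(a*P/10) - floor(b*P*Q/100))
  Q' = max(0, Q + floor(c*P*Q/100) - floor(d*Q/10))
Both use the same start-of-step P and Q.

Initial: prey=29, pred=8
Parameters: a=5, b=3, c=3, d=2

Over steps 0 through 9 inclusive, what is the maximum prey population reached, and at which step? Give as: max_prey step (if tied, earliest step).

Step 1: prey: 29+14-6=37; pred: 8+6-1=13
Step 2: prey: 37+18-14=41; pred: 13+14-2=25
Step 3: prey: 41+20-30=31; pred: 25+30-5=50
Step 4: prey: 31+15-46=0; pred: 50+46-10=86
Step 5: prey: 0+0-0=0; pred: 86+0-17=69
Step 6: prey: 0+0-0=0; pred: 69+0-13=56
Step 7: prey: 0+0-0=0; pred: 56+0-11=45
Step 8: prey: 0+0-0=0; pred: 45+0-9=36
Step 9: prey: 0+0-0=0; pred: 36+0-7=29
Max prey = 41 at step 2

Answer: 41 2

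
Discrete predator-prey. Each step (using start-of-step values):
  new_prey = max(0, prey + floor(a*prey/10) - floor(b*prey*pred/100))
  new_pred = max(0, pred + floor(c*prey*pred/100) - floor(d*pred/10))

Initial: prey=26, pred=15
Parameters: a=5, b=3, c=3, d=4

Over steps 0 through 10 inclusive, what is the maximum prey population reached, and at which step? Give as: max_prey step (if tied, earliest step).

Answer: 28 1

Derivation:
Step 1: prey: 26+13-11=28; pred: 15+11-6=20
Step 2: prey: 28+14-16=26; pred: 20+16-8=28
Step 3: prey: 26+13-21=18; pred: 28+21-11=38
Step 4: prey: 18+9-20=7; pred: 38+20-15=43
Step 5: prey: 7+3-9=1; pred: 43+9-17=35
Step 6: prey: 1+0-1=0; pred: 35+1-14=22
Step 7: prey: 0+0-0=0; pred: 22+0-8=14
Step 8: prey: 0+0-0=0; pred: 14+0-5=9
Step 9: prey: 0+0-0=0; pred: 9+0-3=6
Step 10: prey: 0+0-0=0; pred: 6+0-2=4
Max prey = 28 at step 1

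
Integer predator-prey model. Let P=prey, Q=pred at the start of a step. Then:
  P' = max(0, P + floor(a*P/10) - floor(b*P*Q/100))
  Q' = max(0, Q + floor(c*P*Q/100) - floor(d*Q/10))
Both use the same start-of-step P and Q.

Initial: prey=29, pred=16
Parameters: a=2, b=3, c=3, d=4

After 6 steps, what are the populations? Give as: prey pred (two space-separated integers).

Answer: 1 8

Derivation:
Step 1: prey: 29+5-13=21; pred: 16+13-6=23
Step 2: prey: 21+4-14=11; pred: 23+14-9=28
Step 3: prey: 11+2-9=4; pred: 28+9-11=26
Step 4: prey: 4+0-3=1; pred: 26+3-10=19
Step 5: prey: 1+0-0=1; pred: 19+0-7=12
Step 6: prey: 1+0-0=1; pred: 12+0-4=8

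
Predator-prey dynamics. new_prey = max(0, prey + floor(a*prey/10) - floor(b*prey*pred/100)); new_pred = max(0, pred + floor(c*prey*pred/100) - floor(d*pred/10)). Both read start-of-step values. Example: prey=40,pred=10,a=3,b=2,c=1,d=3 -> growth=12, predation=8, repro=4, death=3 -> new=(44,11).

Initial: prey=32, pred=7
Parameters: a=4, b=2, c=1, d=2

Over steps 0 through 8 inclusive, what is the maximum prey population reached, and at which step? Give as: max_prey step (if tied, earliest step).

Answer: 72 5

Derivation:
Step 1: prey: 32+12-4=40; pred: 7+2-1=8
Step 2: prey: 40+16-6=50; pred: 8+3-1=10
Step 3: prey: 50+20-10=60; pred: 10+5-2=13
Step 4: prey: 60+24-15=69; pred: 13+7-2=18
Step 5: prey: 69+27-24=72; pred: 18+12-3=27
Step 6: prey: 72+28-38=62; pred: 27+19-5=41
Step 7: prey: 62+24-50=36; pred: 41+25-8=58
Step 8: prey: 36+14-41=9; pred: 58+20-11=67
Max prey = 72 at step 5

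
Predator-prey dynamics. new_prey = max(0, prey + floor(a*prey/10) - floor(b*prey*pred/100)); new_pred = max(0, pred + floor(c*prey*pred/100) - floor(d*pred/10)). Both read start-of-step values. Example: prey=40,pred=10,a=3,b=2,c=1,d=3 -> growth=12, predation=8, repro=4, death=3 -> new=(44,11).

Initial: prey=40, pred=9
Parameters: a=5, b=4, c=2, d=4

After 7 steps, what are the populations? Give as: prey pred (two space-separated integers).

Step 1: prey: 40+20-14=46; pred: 9+7-3=13
Step 2: prey: 46+23-23=46; pred: 13+11-5=19
Step 3: prey: 46+23-34=35; pred: 19+17-7=29
Step 4: prey: 35+17-40=12; pred: 29+20-11=38
Step 5: prey: 12+6-18=0; pred: 38+9-15=32
Step 6: prey: 0+0-0=0; pred: 32+0-12=20
Step 7: prey: 0+0-0=0; pred: 20+0-8=12

Answer: 0 12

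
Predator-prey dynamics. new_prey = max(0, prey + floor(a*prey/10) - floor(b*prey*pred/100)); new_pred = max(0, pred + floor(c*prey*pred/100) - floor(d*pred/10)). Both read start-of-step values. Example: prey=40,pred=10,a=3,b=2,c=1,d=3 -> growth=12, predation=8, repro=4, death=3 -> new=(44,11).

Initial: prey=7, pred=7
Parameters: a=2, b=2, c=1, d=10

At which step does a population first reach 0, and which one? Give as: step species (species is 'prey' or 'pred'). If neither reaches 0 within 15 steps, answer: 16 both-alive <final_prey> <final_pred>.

Answer: 1 pred

Derivation:
Step 1: prey: 7+1-0=8; pred: 7+0-7=0
First extinction: pred at step 1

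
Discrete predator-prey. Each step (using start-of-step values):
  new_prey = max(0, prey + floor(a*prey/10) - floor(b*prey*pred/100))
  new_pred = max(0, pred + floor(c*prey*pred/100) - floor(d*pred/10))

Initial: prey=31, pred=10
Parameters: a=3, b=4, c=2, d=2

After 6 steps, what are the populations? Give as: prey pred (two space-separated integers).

Answer: 1 17

Derivation:
Step 1: prey: 31+9-12=28; pred: 10+6-2=14
Step 2: prey: 28+8-15=21; pred: 14+7-2=19
Step 3: prey: 21+6-15=12; pred: 19+7-3=23
Step 4: prey: 12+3-11=4; pred: 23+5-4=24
Step 5: prey: 4+1-3=2; pred: 24+1-4=21
Step 6: prey: 2+0-1=1; pred: 21+0-4=17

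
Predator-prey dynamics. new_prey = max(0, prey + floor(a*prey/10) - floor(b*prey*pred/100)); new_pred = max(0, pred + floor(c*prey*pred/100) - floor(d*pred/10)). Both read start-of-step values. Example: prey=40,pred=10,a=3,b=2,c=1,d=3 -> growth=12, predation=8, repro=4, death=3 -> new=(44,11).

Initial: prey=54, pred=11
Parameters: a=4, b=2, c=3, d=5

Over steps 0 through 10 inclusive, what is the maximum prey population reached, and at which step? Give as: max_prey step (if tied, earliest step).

Step 1: prey: 54+21-11=64; pred: 11+17-5=23
Step 2: prey: 64+25-29=60; pred: 23+44-11=56
Step 3: prey: 60+24-67=17; pred: 56+100-28=128
Step 4: prey: 17+6-43=0; pred: 128+65-64=129
Step 5: prey: 0+0-0=0; pred: 129+0-64=65
Step 6: prey: 0+0-0=0; pred: 65+0-32=33
Step 7: prey: 0+0-0=0; pred: 33+0-16=17
Step 8: prey: 0+0-0=0; pred: 17+0-8=9
Step 9: prey: 0+0-0=0; pred: 9+0-4=5
Step 10: prey: 0+0-0=0; pred: 5+0-2=3
Max prey = 64 at step 1

Answer: 64 1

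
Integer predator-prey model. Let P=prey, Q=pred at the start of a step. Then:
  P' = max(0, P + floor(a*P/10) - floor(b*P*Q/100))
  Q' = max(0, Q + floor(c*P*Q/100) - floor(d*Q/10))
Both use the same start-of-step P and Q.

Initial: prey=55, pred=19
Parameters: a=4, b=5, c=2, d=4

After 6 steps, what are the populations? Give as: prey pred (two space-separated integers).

Step 1: prey: 55+22-52=25; pred: 19+20-7=32
Step 2: prey: 25+10-40=0; pred: 32+16-12=36
Step 3: prey: 0+0-0=0; pred: 36+0-14=22
Step 4: prey: 0+0-0=0; pred: 22+0-8=14
Step 5: prey: 0+0-0=0; pred: 14+0-5=9
Step 6: prey: 0+0-0=0; pred: 9+0-3=6

Answer: 0 6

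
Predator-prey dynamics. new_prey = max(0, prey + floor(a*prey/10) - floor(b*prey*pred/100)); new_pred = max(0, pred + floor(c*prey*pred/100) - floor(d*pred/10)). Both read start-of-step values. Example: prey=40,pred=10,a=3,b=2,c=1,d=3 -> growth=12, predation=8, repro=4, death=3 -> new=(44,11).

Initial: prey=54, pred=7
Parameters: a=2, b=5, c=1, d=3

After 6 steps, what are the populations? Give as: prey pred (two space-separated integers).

Answer: 11 7

Derivation:
Step 1: prey: 54+10-18=46; pred: 7+3-2=8
Step 2: prey: 46+9-18=37; pred: 8+3-2=9
Step 3: prey: 37+7-16=28; pred: 9+3-2=10
Step 4: prey: 28+5-14=19; pred: 10+2-3=9
Step 5: prey: 19+3-8=14; pred: 9+1-2=8
Step 6: prey: 14+2-5=11; pred: 8+1-2=7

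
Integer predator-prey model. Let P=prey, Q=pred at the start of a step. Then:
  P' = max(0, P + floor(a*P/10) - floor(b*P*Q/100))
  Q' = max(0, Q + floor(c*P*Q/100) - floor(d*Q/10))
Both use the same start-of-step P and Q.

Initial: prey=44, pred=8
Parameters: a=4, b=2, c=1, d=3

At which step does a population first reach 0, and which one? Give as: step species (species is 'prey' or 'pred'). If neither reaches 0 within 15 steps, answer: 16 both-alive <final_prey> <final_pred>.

Step 1: prey: 44+17-7=54; pred: 8+3-2=9
Step 2: prey: 54+21-9=66; pred: 9+4-2=11
Step 3: prey: 66+26-14=78; pred: 11+7-3=15
Step 4: prey: 78+31-23=86; pred: 15+11-4=22
Step 5: prey: 86+34-37=83; pred: 22+18-6=34
Step 6: prey: 83+33-56=60; pred: 34+28-10=52
Step 7: prey: 60+24-62=22; pred: 52+31-15=68
Step 8: prey: 22+8-29=1; pred: 68+14-20=62
Step 9: prey: 1+0-1=0; pred: 62+0-18=44
First extinction: prey at step 9

Answer: 9 prey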